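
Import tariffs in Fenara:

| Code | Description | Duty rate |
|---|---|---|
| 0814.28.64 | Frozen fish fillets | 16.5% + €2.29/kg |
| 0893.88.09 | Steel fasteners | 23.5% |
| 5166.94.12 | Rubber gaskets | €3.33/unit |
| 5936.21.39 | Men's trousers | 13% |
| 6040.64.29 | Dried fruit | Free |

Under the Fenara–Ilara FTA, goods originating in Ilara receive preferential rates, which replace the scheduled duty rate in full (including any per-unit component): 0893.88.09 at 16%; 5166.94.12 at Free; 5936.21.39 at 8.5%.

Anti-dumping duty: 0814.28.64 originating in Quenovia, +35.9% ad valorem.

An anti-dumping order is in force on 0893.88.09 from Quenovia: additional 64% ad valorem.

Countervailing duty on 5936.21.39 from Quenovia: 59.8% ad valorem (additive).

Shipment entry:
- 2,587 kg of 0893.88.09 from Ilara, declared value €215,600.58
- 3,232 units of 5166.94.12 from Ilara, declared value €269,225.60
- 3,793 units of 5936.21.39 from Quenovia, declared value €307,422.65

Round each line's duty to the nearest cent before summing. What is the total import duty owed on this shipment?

Line 1 (0893.88.09, Ilara, 2,587 kg, €215,600.58):
Base rate for 0893.88.09 is 23.5%.
Origin Ilara qualifies under the Fenara–Ilara agreement and 0893.88.09 is covered: preferential rate 16% applies instead.
The additional-duty order on 0893.88.09 targets Quenovia, not Ilara; it does not apply.
Duty = €215,600.58 × 16% = €34,496.09.
Line 2 (5166.94.12, Ilara, 3,232 units, €269,225.60):
Base rate for 5166.94.12 is €3.33/unit.
Origin Ilara qualifies under the Fenara–Ilara agreement and 5166.94.12 is covered: preferential rate Free applies instead.
Duty = €269,225.60 × 0% = €0.00.
Line 3 (5936.21.39, Quenovia, 3,793 units, €307,422.65):
Base rate for 5936.21.39 is 13%.
5936.21.39 has an FTA preferential rate, but origin Quenovia is not Ilara; base rate stands.
Additional duty on 5936.21.39 from Quenovia: +59.8%. Applied ad valorem rate: 13% + 59.8% = 72.8%.
Duty = €307,422.65 × 72.8% = €223,803.69.
Total = €34,496.09 + €0.00 + €223,803.69 = €258,299.78.

€258,299.78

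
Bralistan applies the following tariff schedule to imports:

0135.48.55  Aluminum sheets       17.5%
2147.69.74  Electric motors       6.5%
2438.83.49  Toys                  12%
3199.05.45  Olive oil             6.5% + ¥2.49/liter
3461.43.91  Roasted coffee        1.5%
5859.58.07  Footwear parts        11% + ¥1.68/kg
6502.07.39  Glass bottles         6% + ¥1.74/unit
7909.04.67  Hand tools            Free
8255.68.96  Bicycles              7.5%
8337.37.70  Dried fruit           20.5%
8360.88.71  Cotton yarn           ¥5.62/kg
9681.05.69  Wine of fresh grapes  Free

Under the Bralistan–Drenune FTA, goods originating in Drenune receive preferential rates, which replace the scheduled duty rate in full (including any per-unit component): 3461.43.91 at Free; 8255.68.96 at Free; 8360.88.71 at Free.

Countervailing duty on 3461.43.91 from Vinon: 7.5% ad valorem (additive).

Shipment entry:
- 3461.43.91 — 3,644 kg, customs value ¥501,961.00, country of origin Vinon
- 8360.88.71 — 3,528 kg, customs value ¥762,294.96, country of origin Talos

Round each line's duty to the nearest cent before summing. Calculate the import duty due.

¥65,003.85

Line 1 (3461.43.91, Vinon, 3,644 kg, ¥501,961.00):
Base rate for 3461.43.91 is 1.5%.
3461.43.91 has an FTA preferential rate, but origin Vinon is not Drenune; base rate stands.
Additional duty on 3461.43.91 from Vinon: +7.5%. Applied ad valorem rate: 1.5% + 7.5% = 9%.
Duty = ¥501,961.00 × 9% = ¥45,176.49.
Line 2 (8360.88.71, Talos, 3,528 kg, ¥762,294.96):
Base rate for 8360.88.71 is ¥5.62/kg.
8360.88.71 has an FTA preferential rate, but origin Talos is not Drenune; base rate stands.
Duty = 3,528 × ¥5.62 = ¥19,827.36.
Total = ¥45,176.49 + ¥19,827.36 = ¥65,003.85.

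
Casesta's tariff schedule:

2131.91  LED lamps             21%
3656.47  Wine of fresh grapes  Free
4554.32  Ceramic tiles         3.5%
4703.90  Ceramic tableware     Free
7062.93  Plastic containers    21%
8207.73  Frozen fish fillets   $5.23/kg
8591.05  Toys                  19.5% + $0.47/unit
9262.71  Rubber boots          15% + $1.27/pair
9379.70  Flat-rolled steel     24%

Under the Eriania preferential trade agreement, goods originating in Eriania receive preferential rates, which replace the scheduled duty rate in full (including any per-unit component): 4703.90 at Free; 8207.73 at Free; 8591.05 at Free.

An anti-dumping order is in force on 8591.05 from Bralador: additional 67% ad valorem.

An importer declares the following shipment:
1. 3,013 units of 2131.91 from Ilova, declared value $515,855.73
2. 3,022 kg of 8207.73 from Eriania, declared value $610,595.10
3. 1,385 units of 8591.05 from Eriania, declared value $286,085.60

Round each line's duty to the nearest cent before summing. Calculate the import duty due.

Line 1 (2131.91, Ilova, 3,013 units, $515,855.73):
Base rate for 2131.91 is 21%.
Duty = $515,855.73 × 21% = $108,329.70.
Line 2 (8207.73, Eriania, 3,022 kg, $610,595.10):
Base rate for 8207.73 is $5.23/kg.
Origin Eriania qualifies under the Casesta–Eriania agreement and 8207.73 is covered: preferential rate Free applies instead.
Duty = $610,595.10 × 0% = $0.00.
Line 3 (8591.05, Eriania, 1,385 units, $286,085.60):
Base rate for 8591.05 is 19.5% + $0.47/unit.
Origin Eriania qualifies under the Casesta–Eriania agreement and 8591.05 is covered: preferential rate Free applies instead.
The additional-duty order on 8591.05 targets Bralador, not Eriania; it does not apply.
Duty = $286,085.60 × 0% = $0.00.
Total = $108,329.70 + $0.00 + $0.00 = $108,329.70.

$108,329.70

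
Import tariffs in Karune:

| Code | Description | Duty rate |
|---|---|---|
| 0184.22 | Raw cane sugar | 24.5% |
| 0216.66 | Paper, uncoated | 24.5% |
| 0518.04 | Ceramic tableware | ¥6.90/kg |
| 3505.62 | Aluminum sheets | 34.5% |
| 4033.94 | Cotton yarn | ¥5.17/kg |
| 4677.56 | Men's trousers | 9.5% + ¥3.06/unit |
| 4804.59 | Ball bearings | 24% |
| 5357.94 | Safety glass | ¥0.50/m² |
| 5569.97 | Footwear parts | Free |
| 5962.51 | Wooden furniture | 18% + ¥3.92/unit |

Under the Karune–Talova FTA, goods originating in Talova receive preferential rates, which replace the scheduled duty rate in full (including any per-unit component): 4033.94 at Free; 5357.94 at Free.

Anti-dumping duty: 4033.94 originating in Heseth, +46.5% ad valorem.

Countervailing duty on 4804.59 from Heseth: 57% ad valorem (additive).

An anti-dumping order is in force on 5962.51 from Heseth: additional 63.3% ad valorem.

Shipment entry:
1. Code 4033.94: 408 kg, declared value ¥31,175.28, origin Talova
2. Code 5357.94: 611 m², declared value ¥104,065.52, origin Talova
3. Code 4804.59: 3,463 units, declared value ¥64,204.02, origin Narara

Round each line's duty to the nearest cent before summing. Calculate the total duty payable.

Line 1 (4033.94, Talova, 408 kg, ¥31,175.28):
Base rate for 4033.94 is ¥5.17/kg.
Origin Talova qualifies under the Karune–Talova agreement and 4033.94 is covered: preferential rate Free applies instead.
The additional-duty order on 4033.94 targets Heseth, not Talova; it does not apply.
Duty = ¥31,175.28 × 0% = ¥0.00.
Line 2 (5357.94, Talova, 611 m², ¥104,065.52):
Base rate for 5357.94 is ¥0.50/m².
Origin Talova qualifies under the Karune–Talova agreement and 5357.94 is covered: preferential rate Free applies instead.
Duty = ¥104,065.52 × 0% = ¥0.00.
Line 3 (4804.59, Narara, 3,463 units, ¥64,204.02):
Base rate for 4804.59 is 24%.
The additional-duty order on 4804.59 targets Heseth, not Narara; it does not apply.
Duty = ¥64,204.02 × 24% = ¥15,408.96.
Total = ¥0.00 + ¥0.00 + ¥15,408.96 = ¥15,408.96.

¥15,408.96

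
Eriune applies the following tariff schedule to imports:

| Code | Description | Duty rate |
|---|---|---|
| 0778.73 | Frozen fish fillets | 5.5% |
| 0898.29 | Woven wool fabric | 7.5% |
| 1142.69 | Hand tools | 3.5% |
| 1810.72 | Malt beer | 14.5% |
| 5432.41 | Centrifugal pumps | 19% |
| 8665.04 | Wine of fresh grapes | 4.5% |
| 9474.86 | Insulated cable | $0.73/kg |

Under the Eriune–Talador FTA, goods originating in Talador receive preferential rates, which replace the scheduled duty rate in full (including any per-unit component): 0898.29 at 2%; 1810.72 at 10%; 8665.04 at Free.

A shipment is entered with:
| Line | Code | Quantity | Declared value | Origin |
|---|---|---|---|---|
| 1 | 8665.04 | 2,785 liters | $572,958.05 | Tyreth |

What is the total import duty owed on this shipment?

$25,783.11

Line 1 (8665.04, Tyreth, 2,785 liters, $572,958.05):
Base rate for 8665.04 is 4.5%.
8665.04 has an FTA preferential rate, but origin Tyreth is not Talador; base rate stands.
Duty = $572,958.05 × 4.5% = $25,783.11.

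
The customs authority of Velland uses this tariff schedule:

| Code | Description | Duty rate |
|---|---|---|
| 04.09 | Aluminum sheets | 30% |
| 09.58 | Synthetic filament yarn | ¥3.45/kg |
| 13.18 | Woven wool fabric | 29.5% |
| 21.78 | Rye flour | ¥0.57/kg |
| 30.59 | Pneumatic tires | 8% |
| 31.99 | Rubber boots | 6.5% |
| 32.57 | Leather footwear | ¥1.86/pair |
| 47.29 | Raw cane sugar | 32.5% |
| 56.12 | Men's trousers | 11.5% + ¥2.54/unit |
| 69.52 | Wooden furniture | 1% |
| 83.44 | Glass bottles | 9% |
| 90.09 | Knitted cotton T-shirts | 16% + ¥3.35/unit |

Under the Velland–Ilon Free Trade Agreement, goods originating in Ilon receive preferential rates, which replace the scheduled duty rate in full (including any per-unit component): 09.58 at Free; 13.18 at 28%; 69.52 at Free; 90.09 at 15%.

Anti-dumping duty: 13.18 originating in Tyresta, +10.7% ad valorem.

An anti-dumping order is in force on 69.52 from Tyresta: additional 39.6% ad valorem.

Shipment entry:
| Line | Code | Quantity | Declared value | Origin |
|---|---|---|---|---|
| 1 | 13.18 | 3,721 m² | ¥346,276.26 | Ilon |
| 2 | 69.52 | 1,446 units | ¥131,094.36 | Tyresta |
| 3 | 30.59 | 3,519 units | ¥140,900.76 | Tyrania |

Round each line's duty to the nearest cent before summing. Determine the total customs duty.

¥161,453.72

Line 1 (13.18, Ilon, 3,721 m², ¥346,276.26):
Base rate for 13.18 is 29.5%.
Origin Ilon qualifies under the Velland–Ilon agreement and 13.18 is covered: preferential rate 28% applies instead.
The additional-duty order on 13.18 targets Tyresta, not Ilon; it does not apply.
Duty = ¥346,276.26 × 28% = ¥96,957.35.
Line 2 (69.52, Tyresta, 1,446 units, ¥131,094.36):
Base rate for 69.52 is 1%.
69.52 has an FTA preferential rate, but origin Tyresta is not Ilon; base rate stands.
Additional duty on 69.52 from Tyresta: +39.6%. Applied ad valorem rate: 1% + 39.6% = 40.6%.
Duty = ¥131,094.36 × 40.6% = ¥53,224.31.
Line 3 (30.59, Tyrania, 3,519 units, ¥140,900.76):
Base rate for 30.59 is 8%.
Duty = ¥140,900.76 × 8% = ¥11,272.06.
Total = ¥96,957.35 + ¥53,224.31 + ¥11,272.06 = ¥161,453.72.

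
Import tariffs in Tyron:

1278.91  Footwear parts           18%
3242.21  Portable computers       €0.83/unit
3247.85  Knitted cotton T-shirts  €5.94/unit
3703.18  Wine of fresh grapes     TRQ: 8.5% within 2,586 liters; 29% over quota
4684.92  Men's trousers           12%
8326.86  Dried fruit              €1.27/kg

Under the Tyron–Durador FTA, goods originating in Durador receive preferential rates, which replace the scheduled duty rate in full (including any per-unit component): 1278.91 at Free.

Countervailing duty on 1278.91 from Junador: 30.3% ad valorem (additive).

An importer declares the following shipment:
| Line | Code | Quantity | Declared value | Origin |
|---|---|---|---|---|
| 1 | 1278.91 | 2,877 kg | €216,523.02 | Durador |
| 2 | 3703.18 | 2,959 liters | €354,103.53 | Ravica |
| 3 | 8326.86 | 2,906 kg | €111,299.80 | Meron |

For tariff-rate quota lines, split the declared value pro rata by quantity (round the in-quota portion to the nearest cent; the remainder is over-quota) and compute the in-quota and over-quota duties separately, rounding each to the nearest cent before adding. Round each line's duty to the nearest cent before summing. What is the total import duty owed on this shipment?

Line 1 (1278.91, Durador, 2,877 kg, €216,523.02):
Base rate for 1278.91 is 18%.
Origin Durador qualifies under the Tyron–Durador agreement and 1278.91 is covered: preferential rate Free applies instead.
The additional-duty order on 1278.91 targets Junador, not Durador; it does not apply.
Duty = €216,523.02 × 0% = €0.00.
Line 2 (3703.18, Ravica, 2,959 liters, €354,103.53):
Code 3703.18 is under a tariff-rate quota (threshold 2,586 liters). In-quota: 2,586 liters at 8.5%; over-quota: 373 liters at 29%.
Pro-rata value split: in-quota = €354,103.53 × 2,586/2,959 = €309,466.62; over-quota = €354,103.53 − €309,466.62 = €44,636.91.
In-quota duty = €309,466.62 × 8.5% = €26,304.66. Over-quota duty = €44,636.91 × 29% = €12,944.70.
Line duty = €26,304.66 + €12,944.70 = €39,249.36.
Line 3 (8326.86, Meron, 2,906 kg, €111,299.80):
Base rate for 8326.86 is €1.27/kg.
Duty = 2,906 × €1.27 = €3,690.62.
Total = €0.00 + €39,249.36 + €3,690.62 = €42,939.98.

€42,939.98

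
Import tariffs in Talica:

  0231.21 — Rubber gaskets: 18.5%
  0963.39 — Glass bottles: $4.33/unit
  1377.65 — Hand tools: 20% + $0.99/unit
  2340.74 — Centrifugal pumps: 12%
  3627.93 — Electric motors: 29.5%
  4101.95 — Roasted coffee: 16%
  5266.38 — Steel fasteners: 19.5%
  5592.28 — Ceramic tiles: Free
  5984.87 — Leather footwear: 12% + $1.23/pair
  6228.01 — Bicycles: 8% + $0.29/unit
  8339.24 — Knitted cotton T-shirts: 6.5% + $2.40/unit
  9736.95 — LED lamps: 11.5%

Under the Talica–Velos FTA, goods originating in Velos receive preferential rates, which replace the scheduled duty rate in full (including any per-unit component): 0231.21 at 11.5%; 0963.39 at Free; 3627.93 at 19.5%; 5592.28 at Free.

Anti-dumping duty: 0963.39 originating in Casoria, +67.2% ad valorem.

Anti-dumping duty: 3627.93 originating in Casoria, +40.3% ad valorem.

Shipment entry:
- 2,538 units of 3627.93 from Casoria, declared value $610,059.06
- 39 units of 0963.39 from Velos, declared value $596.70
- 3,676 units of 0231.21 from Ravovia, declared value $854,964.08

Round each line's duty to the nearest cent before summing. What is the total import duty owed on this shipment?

$583,989.57

Line 1 (3627.93, Casoria, 2,538 units, $610,059.06):
Base rate for 3627.93 is 29.5%.
3627.93 has an FTA preferential rate, but origin Casoria is not Velos; base rate stands.
Additional duty on 3627.93 from Casoria: +40.3%. Applied ad valorem rate: 29.5% + 40.3% = 69.8%.
Duty = $610,059.06 × 69.8% = $425,821.22.
Line 2 (0963.39, Velos, 39 units, $596.70):
Base rate for 0963.39 is $4.33/unit.
Origin Velos qualifies under the Talica–Velos agreement and 0963.39 is covered: preferential rate Free applies instead.
The additional-duty order on 0963.39 targets Casoria, not Velos; it does not apply.
Duty = $596.70 × 0% = $0.00.
Line 3 (0231.21, Ravovia, 3,676 units, $854,964.08):
Base rate for 0231.21 is 18.5%.
0231.21 has an FTA preferential rate, but origin Ravovia is not Velos; base rate stands.
Duty = $854,964.08 × 18.5% = $158,168.35.
Total = $425,821.22 + $0.00 + $158,168.35 = $583,989.57.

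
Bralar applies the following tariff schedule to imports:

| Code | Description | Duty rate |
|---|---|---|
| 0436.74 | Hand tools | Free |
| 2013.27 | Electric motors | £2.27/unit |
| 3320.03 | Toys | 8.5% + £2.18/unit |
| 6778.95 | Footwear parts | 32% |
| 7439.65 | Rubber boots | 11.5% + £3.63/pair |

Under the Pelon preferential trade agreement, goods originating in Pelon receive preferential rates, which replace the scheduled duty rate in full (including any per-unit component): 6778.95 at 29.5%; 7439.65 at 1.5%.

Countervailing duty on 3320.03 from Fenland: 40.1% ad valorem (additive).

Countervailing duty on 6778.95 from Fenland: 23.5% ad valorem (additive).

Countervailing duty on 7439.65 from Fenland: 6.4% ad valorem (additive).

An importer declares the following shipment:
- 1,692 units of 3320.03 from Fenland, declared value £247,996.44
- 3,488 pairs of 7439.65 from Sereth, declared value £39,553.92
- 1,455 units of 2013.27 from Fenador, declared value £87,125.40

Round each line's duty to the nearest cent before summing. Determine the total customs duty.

£144,727.82

Line 1 (3320.03, Fenland, 1,692 units, £247,996.44):
Base rate for 3320.03 is 8.5% + £2.18/unit.
Additional duty on 3320.03 from Fenland: +40.1%. Applied ad valorem rate: 8.5% + 40.1% = 48.6%.
Duty = £247,996.44 × 48.6% + 1,692 × £2.18 = £124,214.83.
Line 2 (7439.65, Sereth, 3,488 pairs, £39,553.92):
Base rate for 7439.65 is 11.5% + £3.63/pair.
7439.65 has an FTA preferential rate, but origin Sereth is not Pelon; base rate stands.
The additional-duty order on 7439.65 targets Fenland, not Sereth; it does not apply.
Duty = £39,553.92 × 11.5% + 3,488 × £3.63 = £17,210.14.
Line 3 (2013.27, Fenador, 1,455 units, £87,125.40):
Base rate for 2013.27 is £2.27/unit.
Duty = 1,455 × £2.27 = £3,302.85.
Total = £124,214.83 + £17,210.14 + £3,302.85 = £144,727.82.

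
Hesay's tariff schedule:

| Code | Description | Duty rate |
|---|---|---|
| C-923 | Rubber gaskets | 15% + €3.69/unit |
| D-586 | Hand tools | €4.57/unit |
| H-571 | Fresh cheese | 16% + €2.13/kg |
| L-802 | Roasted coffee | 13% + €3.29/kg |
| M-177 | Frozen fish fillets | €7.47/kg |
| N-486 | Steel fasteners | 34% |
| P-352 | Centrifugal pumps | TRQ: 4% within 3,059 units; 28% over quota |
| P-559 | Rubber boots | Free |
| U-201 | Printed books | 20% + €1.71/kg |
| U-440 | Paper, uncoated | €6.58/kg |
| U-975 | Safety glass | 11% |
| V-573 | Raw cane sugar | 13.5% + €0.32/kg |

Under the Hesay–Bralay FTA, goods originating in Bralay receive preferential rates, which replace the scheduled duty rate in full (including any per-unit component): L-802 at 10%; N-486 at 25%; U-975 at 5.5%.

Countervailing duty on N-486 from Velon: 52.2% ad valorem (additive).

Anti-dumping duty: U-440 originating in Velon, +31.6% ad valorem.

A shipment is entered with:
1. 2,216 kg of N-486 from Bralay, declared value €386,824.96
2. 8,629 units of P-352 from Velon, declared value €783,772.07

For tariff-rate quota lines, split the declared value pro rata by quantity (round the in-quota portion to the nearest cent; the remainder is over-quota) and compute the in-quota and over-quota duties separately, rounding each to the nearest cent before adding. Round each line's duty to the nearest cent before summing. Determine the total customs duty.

€249,478.67

Line 1 (N-486, Bralay, 2,216 kg, €386,824.96):
Base rate for N-486 is 34%.
Origin Bralay qualifies under the Hesay–Bralay agreement and N-486 is covered: preferential rate 25% applies instead.
The additional-duty order on N-486 targets Velon, not Bralay; it does not apply.
Duty = €386,824.96 × 25% = €96,706.24.
Line 2 (P-352, Velon, 8,629 units, €783,772.07):
Code P-352 is under a tariff-rate quota (threshold 3,059 units). In-quota: 3,059 units at 4%; over-quota: 5,570 units at 28%.
Pro-rata value split: in-quota = €783,772.07 × 3,059/8,629 = €277,848.97; over-quota = €783,772.07 − €277,848.97 = €505,923.10.
In-quota duty = €277,848.97 × 4% = €11,113.96. Over-quota duty = €505,923.10 × 28% = €141,658.47.
Line duty = €11,113.96 + €141,658.47 = €152,772.43.
Total = €96,706.24 + €152,772.43 = €249,478.67.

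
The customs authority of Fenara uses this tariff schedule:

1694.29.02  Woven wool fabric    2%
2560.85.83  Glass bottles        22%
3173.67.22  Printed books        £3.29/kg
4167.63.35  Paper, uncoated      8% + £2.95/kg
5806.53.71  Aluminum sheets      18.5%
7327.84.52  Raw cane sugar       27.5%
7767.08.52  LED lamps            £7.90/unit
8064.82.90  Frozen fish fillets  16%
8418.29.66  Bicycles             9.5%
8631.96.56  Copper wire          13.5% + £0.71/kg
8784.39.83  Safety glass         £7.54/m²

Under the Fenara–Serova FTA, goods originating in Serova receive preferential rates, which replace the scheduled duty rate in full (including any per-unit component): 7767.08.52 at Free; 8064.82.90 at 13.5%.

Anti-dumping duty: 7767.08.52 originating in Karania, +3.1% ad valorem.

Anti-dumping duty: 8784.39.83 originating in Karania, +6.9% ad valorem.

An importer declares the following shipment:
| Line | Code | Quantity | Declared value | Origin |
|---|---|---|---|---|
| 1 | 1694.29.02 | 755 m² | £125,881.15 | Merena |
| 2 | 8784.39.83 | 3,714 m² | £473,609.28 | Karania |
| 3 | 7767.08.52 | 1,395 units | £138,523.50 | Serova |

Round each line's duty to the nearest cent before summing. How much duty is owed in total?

£63,200.22

Line 1 (1694.29.02, Merena, 755 m², £125,881.15):
Base rate for 1694.29.02 is 2%.
Duty = £125,881.15 × 2% = £2,517.62.
Line 2 (8784.39.83, Karania, 3,714 m², £473,609.28):
Base rate for 8784.39.83 is £7.54/m².
Additional duty on 8784.39.83 from Karania: +6.9% ad valorem. Applied ad valorem rate = 6.9%.
Duty = £473,609.28 × 6.9% + 3,714 × £7.54 = £60,682.60.
Line 3 (7767.08.52, Serova, 1,395 units, £138,523.50):
Base rate for 7767.08.52 is £7.90/unit.
Origin Serova qualifies under the Fenara–Serova agreement and 7767.08.52 is covered: preferential rate Free applies instead.
The additional-duty order on 7767.08.52 targets Karania, not Serova; it does not apply.
Duty = £138,523.50 × 0% = £0.00.
Total = £2,517.62 + £60,682.60 + £0.00 = £63,200.22.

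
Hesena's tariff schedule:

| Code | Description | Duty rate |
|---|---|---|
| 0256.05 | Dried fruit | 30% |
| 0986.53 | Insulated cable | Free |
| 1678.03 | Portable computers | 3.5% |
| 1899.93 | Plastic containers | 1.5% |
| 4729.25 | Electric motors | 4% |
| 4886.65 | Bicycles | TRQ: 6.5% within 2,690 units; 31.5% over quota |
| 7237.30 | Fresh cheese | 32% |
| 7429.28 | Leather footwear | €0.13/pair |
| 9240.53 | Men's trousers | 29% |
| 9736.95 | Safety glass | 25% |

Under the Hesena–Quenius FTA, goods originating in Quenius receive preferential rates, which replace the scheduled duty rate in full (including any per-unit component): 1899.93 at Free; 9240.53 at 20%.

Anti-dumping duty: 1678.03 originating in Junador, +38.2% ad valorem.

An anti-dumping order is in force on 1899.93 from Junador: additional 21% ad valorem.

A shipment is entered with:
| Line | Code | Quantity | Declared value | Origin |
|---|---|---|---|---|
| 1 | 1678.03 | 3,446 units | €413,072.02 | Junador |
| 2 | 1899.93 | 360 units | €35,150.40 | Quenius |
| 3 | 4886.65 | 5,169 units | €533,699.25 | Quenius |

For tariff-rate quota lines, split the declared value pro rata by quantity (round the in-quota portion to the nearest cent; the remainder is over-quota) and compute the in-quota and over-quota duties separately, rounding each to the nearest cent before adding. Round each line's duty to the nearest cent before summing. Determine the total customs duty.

Line 1 (1678.03, Junador, 3,446 units, €413,072.02):
Base rate for 1678.03 is 3.5%.
Additional duty on 1678.03 from Junador: +38.2%. Applied ad valorem rate: 3.5% + 38.2% = 41.7%.
Duty = €413,072.02 × 41.7% = €172,251.03.
Line 2 (1899.93, Quenius, 360 units, €35,150.40):
Base rate for 1899.93 is 1.5%.
Origin Quenius qualifies under the Hesena–Quenius agreement and 1899.93 is covered: preferential rate Free applies instead.
The additional-duty order on 1899.93 targets Junador, not Quenius; it does not apply.
Duty = €35,150.40 × 0% = €0.00.
Line 3 (4886.65, Quenius, 5,169 units, €533,699.25):
Code 4886.65 is under a tariff-rate quota (threshold 2,690 units). In-quota: 2,690 units at 6.5%; over-quota: 2,479 units at 31.5%.
Pro-rata value split: in-quota = €533,699.25 × 2,690/5,169 = €277,742.50; over-quota = €533,699.25 − €277,742.50 = €255,956.75.
In-quota duty = €277,742.50 × 6.5% = €18,053.26. Over-quota duty = €255,956.75 × 31.5% = €80,626.38.
Line duty = €18,053.26 + €80,626.38 = €98,679.64.
Total = €172,251.03 + €0.00 + €98,679.64 = €270,930.67.

€270,930.67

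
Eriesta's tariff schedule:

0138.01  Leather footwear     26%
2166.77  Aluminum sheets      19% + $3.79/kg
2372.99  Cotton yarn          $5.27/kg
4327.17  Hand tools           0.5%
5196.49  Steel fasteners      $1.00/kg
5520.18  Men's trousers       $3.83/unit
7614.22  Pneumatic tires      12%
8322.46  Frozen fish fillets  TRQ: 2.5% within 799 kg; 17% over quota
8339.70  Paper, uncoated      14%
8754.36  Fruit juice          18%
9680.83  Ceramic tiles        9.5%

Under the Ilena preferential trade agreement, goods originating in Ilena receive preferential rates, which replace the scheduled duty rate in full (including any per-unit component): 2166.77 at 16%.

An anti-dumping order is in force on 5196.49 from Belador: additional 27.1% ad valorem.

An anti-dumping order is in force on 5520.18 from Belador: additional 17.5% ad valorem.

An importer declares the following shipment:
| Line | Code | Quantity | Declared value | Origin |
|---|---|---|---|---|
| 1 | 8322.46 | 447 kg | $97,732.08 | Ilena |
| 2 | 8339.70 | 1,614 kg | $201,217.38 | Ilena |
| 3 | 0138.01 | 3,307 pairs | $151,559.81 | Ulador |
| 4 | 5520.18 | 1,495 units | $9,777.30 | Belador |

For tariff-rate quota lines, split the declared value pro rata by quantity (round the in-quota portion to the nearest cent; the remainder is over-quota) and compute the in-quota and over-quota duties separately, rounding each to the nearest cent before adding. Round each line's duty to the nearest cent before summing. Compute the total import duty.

$77,456.16

Line 1 (8322.46, Ilena, 447 kg, $97,732.08):
Code 8322.46 is under a tariff-rate quota (threshold 799 kg). Quantity 447 kg is within the quota, so the in-quota rate 2.5% applies to the full value.
Duty = $97,732.08 × 2.5% = $2,443.30.
Line 2 (8339.70, Ilena, 1,614 kg, $201,217.38):
Base rate for 8339.70 is 14%.
Origin Ilena is the FTA partner but 8339.70 is not on the preference list; base rate stands.
Duty = $201,217.38 × 14% = $28,170.43.
Line 3 (0138.01, Ulador, 3,307 pairs, $151,559.81):
Base rate for 0138.01 is 26%.
Duty = $151,559.81 × 26% = $39,405.55.
Line 4 (5520.18, Belador, 1,495 units, $9,777.30):
Base rate for 5520.18 is $3.83/unit.
Additional duty on 5520.18 from Belador: +17.5% ad valorem. Applied ad valorem rate = 17.5%.
Duty = $9,777.30 × 17.5% + 1,495 × $3.83 = $7,436.88.
Total = $2,443.30 + $28,170.43 + $39,405.55 + $7,436.88 = $77,456.16.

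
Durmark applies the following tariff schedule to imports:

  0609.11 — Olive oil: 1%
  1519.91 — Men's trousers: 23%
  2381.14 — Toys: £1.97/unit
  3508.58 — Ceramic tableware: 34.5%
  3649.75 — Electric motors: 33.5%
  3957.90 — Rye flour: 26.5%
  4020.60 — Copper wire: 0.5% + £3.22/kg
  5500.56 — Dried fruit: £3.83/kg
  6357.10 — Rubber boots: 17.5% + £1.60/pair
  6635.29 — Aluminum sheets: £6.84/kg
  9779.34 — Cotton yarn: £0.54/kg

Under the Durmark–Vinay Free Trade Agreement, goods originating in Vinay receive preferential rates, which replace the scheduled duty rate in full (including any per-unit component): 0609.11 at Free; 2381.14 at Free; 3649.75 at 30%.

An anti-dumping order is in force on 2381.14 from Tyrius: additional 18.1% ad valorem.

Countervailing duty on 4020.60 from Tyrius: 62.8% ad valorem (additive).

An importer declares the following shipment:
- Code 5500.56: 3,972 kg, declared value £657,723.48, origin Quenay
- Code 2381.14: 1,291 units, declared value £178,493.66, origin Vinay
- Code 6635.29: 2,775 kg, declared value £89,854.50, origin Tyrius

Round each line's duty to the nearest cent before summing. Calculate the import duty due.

£34,193.76

Line 1 (5500.56, Quenay, 3,972 kg, £657,723.48):
Base rate for 5500.56 is £3.83/kg.
Duty = 3,972 × £3.83 = £15,212.76.
Line 2 (2381.14, Vinay, 1,291 units, £178,493.66):
Base rate for 2381.14 is £1.97/unit.
Origin Vinay qualifies under the Durmark–Vinay agreement and 2381.14 is covered: preferential rate Free applies instead.
The additional-duty order on 2381.14 targets Tyrius, not Vinay; it does not apply.
Duty = £178,493.66 × 0% = £0.00.
Line 3 (6635.29, Tyrius, 2,775 kg, £89,854.50):
Base rate for 6635.29 is £6.84/kg.
Duty = 2,775 × £6.84 = £18,981.00.
Total = £15,212.76 + £0.00 + £18,981.00 = £34,193.76.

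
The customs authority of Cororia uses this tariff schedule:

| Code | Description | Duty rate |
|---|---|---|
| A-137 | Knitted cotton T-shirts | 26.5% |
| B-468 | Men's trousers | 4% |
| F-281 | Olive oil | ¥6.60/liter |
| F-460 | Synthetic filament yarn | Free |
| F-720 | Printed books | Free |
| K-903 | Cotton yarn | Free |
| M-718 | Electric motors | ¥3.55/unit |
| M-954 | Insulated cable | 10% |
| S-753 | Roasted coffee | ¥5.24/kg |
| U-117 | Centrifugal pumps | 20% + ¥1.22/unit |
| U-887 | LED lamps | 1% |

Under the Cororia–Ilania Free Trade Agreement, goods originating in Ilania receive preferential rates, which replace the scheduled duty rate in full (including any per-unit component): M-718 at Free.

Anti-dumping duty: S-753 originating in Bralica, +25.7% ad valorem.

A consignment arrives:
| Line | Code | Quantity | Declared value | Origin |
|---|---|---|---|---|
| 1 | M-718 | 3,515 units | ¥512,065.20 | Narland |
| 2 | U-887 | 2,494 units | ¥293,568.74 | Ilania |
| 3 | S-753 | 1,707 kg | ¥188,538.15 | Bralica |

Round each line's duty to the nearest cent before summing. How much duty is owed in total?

Line 1 (M-718, Narland, 3,515 units, ¥512,065.20):
Base rate for M-718 is ¥3.55/unit.
M-718 has an FTA preferential rate, but origin Narland is not Ilania; base rate stands.
Duty = 3,515 × ¥3.55 = ¥12,478.25.
Line 2 (U-887, Ilania, 2,494 units, ¥293,568.74):
Base rate for U-887 is 1%.
Origin Ilania is the FTA partner but U-887 is not on the preference list; base rate stands.
Duty = ¥293,568.74 × 1% = ¥2,935.69.
Line 3 (S-753, Bralica, 1,707 kg, ¥188,538.15):
Base rate for S-753 is ¥5.24/kg.
Additional duty on S-753 from Bralica: +25.7% ad valorem. Applied ad valorem rate = 25.7%.
Duty = ¥188,538.15 × 25.7% + 1,707 × ¥5.24 = ¥57,398.98.
Total = ¥12,478.25 + ¥2,935.69 + ¥57,398.98 = ¥72,812.92.

¥72,812.92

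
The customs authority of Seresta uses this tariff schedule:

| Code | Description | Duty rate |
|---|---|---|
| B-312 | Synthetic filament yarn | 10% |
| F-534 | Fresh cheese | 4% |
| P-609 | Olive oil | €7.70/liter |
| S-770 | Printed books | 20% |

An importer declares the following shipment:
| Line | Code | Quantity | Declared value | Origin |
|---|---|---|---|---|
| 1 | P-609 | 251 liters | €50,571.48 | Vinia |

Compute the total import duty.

Line 1 (P-609, Vinia, 251 liters, €50,571.48):
Base rate for P-609 is €7.70/liter.
Duty = 251 × €7.70 = €1,932.70.

€1,932.70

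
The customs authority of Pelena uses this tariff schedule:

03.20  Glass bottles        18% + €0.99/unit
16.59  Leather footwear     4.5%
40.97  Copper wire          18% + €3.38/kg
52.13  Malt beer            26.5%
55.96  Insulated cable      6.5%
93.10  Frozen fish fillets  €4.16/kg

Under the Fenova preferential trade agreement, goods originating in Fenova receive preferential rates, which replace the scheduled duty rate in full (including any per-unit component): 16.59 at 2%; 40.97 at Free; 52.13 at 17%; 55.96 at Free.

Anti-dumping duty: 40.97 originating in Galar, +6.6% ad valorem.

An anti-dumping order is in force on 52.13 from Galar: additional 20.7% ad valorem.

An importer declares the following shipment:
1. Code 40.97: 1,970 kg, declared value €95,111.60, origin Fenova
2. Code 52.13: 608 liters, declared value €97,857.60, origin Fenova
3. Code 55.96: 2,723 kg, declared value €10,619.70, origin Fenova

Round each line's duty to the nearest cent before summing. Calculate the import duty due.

€16,635.79

Line 1 (40.97, Fenova, 1,970 kg, €95,111.60):
Base rate for 40.97 is 18% + €3.38/kg.
Origin Fenova qualifies under the Pelena–Fenova agreement and 40.97 is covered: preferential rate Free applies instead.
The additional-duty order on 40.97 targets Galar, not Fenova; it does not apply.
Duty = €95,111.60 × 0% = €0.00.
Line 2 (52.13, Fenova, 608 liters, €97,857.60):
Base rate for 52.13 is 26.5%.
Origin Fenova qualifies under the Pelena–Fenova agreement and 52.13 is covered: preferential rate 17% applies instead.
The additional-duty order on 52.13 targets Galar, not Fenova; it does not apply.
Duty = €97,857.60 × 17% = €16,635.79.
Line 3 (55.96, Fenova, 2,723 kg, €10,619.70):
Base rate for 55.96 is 6.5%.
Origin Fenova qualifies under the Pelena–Fenova agreement and 55.96 is covered: preferential rate Free applies instead.
Duty = €10,619.70 × 0% = €0.00.
Total = €0.00 + €16,635.79 + €0.00 = €16,635.79.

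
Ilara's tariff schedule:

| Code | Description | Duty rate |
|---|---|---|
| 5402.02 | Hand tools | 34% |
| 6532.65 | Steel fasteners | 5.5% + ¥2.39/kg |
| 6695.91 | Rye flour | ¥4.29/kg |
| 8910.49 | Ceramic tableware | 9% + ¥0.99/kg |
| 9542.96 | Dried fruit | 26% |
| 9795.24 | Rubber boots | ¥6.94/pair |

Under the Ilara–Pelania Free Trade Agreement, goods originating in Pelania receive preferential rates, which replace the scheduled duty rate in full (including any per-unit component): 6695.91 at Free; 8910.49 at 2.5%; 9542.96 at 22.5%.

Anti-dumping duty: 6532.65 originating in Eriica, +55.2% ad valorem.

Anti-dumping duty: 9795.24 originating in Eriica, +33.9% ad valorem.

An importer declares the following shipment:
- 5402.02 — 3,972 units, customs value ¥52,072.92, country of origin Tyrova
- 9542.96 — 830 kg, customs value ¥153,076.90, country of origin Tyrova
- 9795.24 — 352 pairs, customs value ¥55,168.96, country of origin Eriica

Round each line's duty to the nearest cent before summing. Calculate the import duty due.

¥78,649.94

Line 1 (5402.02, Tyrova, 3,972 units, ¥52,072.92):
Base rate for 5402.02 is 34%.
Duty = ¥52,072.92 × 34% = ¥17,704.79.
Line 2 (9542.96, Tyrova, 830 kg, ¥153,076.90):
Base rate for 9542.96 is 26%.
9542.96 has an FTA preferential rate, but origin Tyrova is not Pelania; base rate stands.
Duty = ¥153,076.90 × 26% = ¥39,799.99.
Line 3 (9795.24, Eriica, 352 pairs, ¥55,168.96):
Base rate for 9795.24 is ¥6.94/pair.
Additional duty on 9795.24 from Eriica: +33.9% ad valorem. Applied ad valorem rate = 33.9%.
Duty = ¥55,168.96 × 33.9% + 352 × ¥6.94 = ¥21,145.16.
Total = ¥17,704.79 + ¥39,799.99 + ¥21,145.16 = ¥78,649.94.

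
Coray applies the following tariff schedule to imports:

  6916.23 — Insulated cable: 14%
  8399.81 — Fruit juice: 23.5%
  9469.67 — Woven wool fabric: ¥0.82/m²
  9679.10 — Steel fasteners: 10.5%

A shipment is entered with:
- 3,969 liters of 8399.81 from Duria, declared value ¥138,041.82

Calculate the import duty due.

Line 1 (8399.81, Duria, 3,969 liters, ¥138,041.82):
Base rate for 8399.81 is 23.5%.
Duty = ¥138,041.82 × 23.5% = ¥32,439.83.

¥32,439.83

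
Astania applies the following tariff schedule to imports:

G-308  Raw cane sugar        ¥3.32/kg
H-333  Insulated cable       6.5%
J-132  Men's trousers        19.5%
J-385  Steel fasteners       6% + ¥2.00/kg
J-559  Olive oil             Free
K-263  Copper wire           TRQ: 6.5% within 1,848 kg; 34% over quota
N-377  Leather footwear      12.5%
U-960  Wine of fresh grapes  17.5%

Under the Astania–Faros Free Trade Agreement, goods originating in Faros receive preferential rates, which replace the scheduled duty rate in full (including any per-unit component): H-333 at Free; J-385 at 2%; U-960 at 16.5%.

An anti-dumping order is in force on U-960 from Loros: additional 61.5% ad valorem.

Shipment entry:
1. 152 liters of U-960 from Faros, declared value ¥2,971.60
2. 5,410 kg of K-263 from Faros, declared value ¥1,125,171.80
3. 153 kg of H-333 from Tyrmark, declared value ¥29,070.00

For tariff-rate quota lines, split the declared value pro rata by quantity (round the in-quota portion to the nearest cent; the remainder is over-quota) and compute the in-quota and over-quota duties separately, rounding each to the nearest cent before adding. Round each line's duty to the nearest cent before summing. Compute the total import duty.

Line 1 (U-960, Faros, 152 liters, ¥2,971.60):
Base rate for U-960 is 17.5%.
Origin Faros qualifies under the Astania–Faros agreement and U-960 is covered: preferential rate 16.5% applies instead.
The additional-duty order on U-960 targets Loros, not Faros; it does not apply.
Duty = ¥2,971.60 × 16.5% = ¥490.31.
Line 2 (K-263, Faros, 5,410 kg, ¥1,125,171.80):
Code K-263 is under a tariff-rate quota (threshold 1,848 kg). In-quota: 1,848 kg at 6.5%; over-quota: 3,562 kg at 34%.
Pro-rata value split: in-quota = ¥1,125,171.80 × 1,848/5,410 = ¥384,347.04; over-quota = ¥1,125,171.80 − ¥384,347.04 = ¥740,824.76.
In-quota duty = ¥384,347.04 × 6.5% = ¥24,982.56. Over-quota duty = ¥740,824.76 × 34% = ¥251,880.42.
Line duty = ¥24,982.56 + ¥251,880.42 = ¥276,862.98.
Line 3 (H-333, Tyrmark, 153 kg, ¥29,070.00):
Base rate for H-333 is 6.5%.
H-333 has an FTA preferential rate, but origin Tyrmark is not Faros; base rate stands.
Duty = ¥29,070.00 × 6.5% = ¥1,889.55.
Total = ¥490.31 + ¥276,862.98 + ¥1,889.55 = ¥279,242.84.

¥279,242.84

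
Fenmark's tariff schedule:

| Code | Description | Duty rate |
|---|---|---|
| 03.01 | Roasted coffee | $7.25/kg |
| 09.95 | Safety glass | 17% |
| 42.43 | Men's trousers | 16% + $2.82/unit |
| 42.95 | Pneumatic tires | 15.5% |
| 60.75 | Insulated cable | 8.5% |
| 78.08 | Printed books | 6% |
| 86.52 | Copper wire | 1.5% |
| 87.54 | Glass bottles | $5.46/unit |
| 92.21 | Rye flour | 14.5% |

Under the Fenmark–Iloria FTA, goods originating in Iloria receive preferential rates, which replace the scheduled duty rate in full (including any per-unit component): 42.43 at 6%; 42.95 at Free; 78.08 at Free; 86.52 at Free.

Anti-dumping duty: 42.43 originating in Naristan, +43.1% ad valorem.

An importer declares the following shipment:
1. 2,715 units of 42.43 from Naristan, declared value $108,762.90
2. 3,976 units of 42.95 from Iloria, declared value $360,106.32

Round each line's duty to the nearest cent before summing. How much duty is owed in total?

$71,935.17

Line 1 (42.43, Naristan, 2,715 units, $108,762.90):
Base rate for 42.43 is 16% + $2.82/unit.
42.43 has an FTA preferential rate, but origin Naristan is not Iloria; base rate stands.
Additional duty on 42.43 from Naristan: +43.1%. Applied ad valorem rate: 16% + 43.1% = 59.1%.
Duty = $108,762.90 × 59.1% + 2,715 × $2.82 = $71,935.17.
Line 2 (42.95, Iloria, 3,976 units, $360,106.32):
Base rate for 42.95 is 15.5%.
Origin Iloria qualifies under the Fenmark–Iloria agreement and 42.95 is covered: preferential rate Free applies instead.
Duty = $360,106.32 × 0% = $0.00.
Total = $71,935.17 + $0.00 = $71,935.17.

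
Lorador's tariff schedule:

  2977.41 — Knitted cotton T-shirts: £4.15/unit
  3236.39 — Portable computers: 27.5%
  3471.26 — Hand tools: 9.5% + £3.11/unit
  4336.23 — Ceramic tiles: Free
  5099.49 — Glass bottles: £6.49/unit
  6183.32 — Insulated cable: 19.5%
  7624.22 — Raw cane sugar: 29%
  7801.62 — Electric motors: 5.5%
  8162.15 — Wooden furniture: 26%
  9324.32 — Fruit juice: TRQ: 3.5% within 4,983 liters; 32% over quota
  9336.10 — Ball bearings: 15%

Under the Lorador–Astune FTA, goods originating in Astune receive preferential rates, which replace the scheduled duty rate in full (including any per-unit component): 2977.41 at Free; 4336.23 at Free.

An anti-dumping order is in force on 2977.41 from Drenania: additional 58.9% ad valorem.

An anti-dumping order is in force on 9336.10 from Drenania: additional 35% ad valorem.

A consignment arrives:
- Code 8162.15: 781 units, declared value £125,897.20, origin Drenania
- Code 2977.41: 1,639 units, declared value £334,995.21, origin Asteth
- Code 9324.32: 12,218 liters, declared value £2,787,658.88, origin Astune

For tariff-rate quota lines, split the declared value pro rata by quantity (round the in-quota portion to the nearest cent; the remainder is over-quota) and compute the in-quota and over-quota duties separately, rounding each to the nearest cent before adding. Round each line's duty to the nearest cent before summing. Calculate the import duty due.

£607,563.39

Line 1 (8162.15, Drenania, 781 units, £125,897.20):
Base rate for 8162.15 is 26%.
Duty = £125,897.20 × 26% = £32,733.27.
Line 2 (2977.41, Asteth, 1,639 units, £334,995.21):
Base rate for 2977.41 is £4.15/unit.
2977.41 has an FTA preferential rate, but origin Asteth is not Astune; base rate stands.
The additional-duty order on 2977.41 targets Drenania, not Asteth; it does not apply.
Duty = 1,639 × £4.15 = £6,801.85.
Line 3 (9324.32, Astune, 12,218 liters, £2,787,658.88):
Code 9324.32 is under a tariff-rate quota (threshold 4,983 liters). In-quota: 4,983 liters at 3.5%; over-quota: 7,235 liters at 32%.
Pro-rata value split: in-quota = £2,787,658.88 × 4,983/12,218 = £1,136,921.28; over-quota = £2,787,658.88 − £1,136,921.28 = £1,650,737.60.
In-quota duty = £1,136,921.28 × 3.5% = £39,792.24. Over-quota duty = £1,650,737.60 × 32% = £528,236.03.
Line duty = £39,792.24 + £528,236.03 = £568,028.27.
Total = £32,733.27 + £6,801.85 + £568,028.27 = £607,563.39.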